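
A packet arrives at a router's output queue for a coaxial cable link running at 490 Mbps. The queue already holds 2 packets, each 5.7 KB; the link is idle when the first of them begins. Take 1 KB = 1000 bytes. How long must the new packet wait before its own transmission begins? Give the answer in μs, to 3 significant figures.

Each queued packet: L/R = 45600/490000000 = 93.0612 μs.
2 queued → 186.122 μs.
Queuing delay = 186 μs.

186 μs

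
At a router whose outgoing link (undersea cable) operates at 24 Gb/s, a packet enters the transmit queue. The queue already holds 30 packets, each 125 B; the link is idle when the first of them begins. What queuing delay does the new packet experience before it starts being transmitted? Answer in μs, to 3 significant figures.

Each queued packet: L/R = 1000/24000000000 = 0.0416667 μs.
30 queued → 1.25 μs.
Queuing delay = 1.25 μs.

1.25 μs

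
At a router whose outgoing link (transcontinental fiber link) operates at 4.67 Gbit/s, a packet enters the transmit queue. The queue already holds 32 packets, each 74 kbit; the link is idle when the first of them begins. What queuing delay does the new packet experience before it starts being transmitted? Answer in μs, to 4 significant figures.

Each queued packet: L/R = 74000/4670000000 = 15.8458 μs.
32 queued → 507.066 μs.
Queuing delay = 507.1 μs.

507.1 μs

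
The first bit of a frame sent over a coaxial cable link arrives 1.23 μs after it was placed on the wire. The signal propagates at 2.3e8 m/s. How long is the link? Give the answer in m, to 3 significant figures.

283 m

d = s × t_prop = 2.3e+08 × 1.23e-06 = 283 m.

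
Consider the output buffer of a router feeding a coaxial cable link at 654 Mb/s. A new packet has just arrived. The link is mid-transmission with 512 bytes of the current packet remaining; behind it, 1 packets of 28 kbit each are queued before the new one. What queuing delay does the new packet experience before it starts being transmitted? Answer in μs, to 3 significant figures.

Each queued packet: L/R = 28000/654000000 = 42.8135 μs.
1 queued → 42.8135 μs.
Plus remaining 4096 bits of current packet: 6.263 μs.
Queuing delay = 49.1 μs.

49.1 μs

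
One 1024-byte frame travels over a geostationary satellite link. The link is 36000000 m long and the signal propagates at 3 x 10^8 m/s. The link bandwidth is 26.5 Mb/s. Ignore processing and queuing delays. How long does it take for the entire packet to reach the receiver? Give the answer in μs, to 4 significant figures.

L = 1024 × 8 = 8192 bits.
Transmission delay = L/R = 8192 / 26500000 = 309.132 μs.
Propagation delay = d/s = 36000000 m / 300000000 m/s = 120000 μs.
Total = 120300 μs.

120300 μs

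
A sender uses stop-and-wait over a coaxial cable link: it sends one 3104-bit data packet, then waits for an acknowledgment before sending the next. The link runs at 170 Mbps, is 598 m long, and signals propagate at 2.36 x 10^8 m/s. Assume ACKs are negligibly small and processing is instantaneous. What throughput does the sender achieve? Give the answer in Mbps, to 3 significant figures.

t_tx = L/R = 3104/170000000 = 1.82588e-05 s.
t_prop = 598/236000000 = 2.5339e-06 s; RTT = 5.0678e-06 s.
Cycle = t_tx + RTT = 2.33266e-05 s.
Throughput = L / cycle = 3104 / 2.33266e-05 = 133 Mbps.

133 Mbps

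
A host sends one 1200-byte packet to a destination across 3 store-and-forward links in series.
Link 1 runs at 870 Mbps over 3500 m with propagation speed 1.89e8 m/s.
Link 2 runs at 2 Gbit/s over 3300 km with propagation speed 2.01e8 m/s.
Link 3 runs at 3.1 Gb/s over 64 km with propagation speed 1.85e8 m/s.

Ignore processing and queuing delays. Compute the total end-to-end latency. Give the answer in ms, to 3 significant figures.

L = 1200 × 8 = 9600 bits.
Transmission delays (L/R per hop): 0.0110345, 0.0048, 0.00309677 ms; sum = 0.0189313 ms.
Propagation delays (d/s per hop): 0.0185185, 16.4179, 0.345946 ms; sum = 16.7824 ms.
End-to-end = 16.8 ms.

16.8 ms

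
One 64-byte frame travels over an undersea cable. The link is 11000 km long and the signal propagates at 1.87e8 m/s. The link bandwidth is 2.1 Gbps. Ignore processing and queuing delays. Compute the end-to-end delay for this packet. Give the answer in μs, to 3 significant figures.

L = 64 × 8 = 512 bits.
Transmission delay = L/R = 512 / 2100000000 = 0.24381 μs.
Propagation delay = d/s = 11000000 m / 187000000 m/s = 58823.5 μs.
Total = 58800 μs.

58800 μs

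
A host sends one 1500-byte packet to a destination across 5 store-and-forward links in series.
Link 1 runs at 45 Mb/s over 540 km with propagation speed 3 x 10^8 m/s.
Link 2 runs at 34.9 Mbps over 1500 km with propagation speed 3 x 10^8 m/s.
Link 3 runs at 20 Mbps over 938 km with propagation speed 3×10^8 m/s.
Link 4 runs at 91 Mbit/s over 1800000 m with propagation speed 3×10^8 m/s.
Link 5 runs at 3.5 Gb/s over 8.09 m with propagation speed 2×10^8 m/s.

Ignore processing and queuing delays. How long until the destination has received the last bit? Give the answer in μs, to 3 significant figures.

L = 1500 × 8 = 12000 bits.
Transmission delays (L/R per hop): 266.667, 343.84, 600, 131.868, 3.42857 μs; sum = 1345.8 μs.
Propagation delays (d/s per hop): 1800, 5000, 3126.67, 6000, 0.04045 μs; sum = 15926.7 μs.
End-to-end = 17300 μs.

17300 μs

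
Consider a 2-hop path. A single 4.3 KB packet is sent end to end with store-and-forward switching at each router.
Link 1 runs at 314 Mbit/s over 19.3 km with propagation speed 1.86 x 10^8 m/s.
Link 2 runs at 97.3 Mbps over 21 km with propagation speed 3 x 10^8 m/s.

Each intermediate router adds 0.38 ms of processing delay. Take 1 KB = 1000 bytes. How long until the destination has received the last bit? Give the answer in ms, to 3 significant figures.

L = 34400 bits.
Transmission delays (L/R per hop): 0.109554, 0.353546 ms; sum = 0.4631 ms.
Propagation delays (d/s per hop): 0.103763, 0.07 ms; sum = 0.173763 ms.
Processing at 1 router(s): 1 × 0.38 ms = 0.38 ms.
End-to-end = 1.02 ms.

1.02 ms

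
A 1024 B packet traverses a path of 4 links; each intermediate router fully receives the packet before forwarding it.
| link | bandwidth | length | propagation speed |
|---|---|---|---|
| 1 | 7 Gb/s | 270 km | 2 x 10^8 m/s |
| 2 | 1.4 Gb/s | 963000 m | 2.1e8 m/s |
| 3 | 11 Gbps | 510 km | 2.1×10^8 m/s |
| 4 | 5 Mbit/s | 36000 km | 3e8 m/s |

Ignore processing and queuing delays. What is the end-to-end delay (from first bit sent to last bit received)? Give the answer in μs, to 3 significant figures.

130000 μs

L = 1024 × 8 = 8192 bits.
Transmission delays (L/R per hop): 1.17029, 5.85143, 0.744727, 1638.4 μs; sum = 1646.17 μs.
Propagation delays (d/s per hop): 1350, 4585.71, 2428.57, 120000 μs; sum = 128364 μs.
End-to-end = 130000 μs.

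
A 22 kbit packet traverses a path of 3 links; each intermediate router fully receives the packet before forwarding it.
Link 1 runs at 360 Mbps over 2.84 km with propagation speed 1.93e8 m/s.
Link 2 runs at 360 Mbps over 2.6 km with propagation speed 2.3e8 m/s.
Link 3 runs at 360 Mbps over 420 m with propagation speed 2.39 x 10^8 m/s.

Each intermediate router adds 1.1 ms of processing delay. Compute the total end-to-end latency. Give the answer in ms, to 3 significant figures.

2.41 ms

L = 22000 bits.
Transmission delay per hop = L/R = 22000/360000000 = 0.0611111 ms; 3 hops → 0.183333 ms.
Propagation delays (d/s per hop): 0.014715, 0.0113043, 0.00175732 ms; sum = 0.0277767 ms.
Processing at 2 router(s): 2 × 1.1 ms = 2.2 ms.
End-to-end = 2.41 ms.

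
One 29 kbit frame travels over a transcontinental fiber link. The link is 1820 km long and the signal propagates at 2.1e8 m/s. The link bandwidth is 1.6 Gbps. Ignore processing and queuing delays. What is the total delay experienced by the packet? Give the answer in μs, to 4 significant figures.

8685 μs

L = 29000 bits.
Transmission delay = L/R = 29000 / 1600000000 = 18.125 μs.
Propagation delay = d/s = 1820000 m / 210000000 m/s = 8666.67 μs.
Total = 8685 μs.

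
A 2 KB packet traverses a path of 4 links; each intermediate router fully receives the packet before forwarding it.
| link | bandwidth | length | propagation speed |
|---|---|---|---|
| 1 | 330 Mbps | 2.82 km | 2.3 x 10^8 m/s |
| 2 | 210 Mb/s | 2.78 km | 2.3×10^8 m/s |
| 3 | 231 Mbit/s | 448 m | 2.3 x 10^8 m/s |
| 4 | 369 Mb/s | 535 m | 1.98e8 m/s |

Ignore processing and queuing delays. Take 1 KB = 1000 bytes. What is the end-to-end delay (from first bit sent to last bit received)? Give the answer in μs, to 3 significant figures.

L = 16000 bits.
Transmission delays (L/R per hop): 48.4848, 76.1905, 69.2641, 43.3604 μs; sum = 237.3 μs.
Propagation delays (d/s per hop): 12.2609, 12.087, 1.94783, 2.70202 μs; sum = 28.9977 μs.
End-to-end = 266 μs.

266 μs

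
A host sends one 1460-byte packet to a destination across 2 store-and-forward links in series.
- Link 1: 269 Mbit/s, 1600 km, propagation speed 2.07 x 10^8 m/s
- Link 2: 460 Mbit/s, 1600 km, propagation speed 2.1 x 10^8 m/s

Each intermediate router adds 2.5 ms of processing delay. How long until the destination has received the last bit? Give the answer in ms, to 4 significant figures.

17.92 ms

L = 1460 × 8 = 11680 bits.
Transmission delays (L/R per hop): 0.0434201, 0.0253913 ms; sum = 0.0688114 ms.
Propagation delays (d/s per hop): 7.72947, 7.61905 ms; sum = 15.3485 ms.
Processing at 1 router(s): 1 × 2.5 ms = 2.5 ms.
End-to-end = 17.92 ms.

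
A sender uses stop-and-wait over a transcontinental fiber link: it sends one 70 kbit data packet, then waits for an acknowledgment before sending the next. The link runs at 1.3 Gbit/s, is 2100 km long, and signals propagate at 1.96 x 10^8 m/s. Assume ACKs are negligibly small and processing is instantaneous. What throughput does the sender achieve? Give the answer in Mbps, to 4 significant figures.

3.258 Mbps

t_tx = L/R = 70000/1300000000 = 5.38462e-05 s.
t_prop = 2100000/196000000 = 0.0107143 s; RTT = 0.0214286 s.
Cycle = t_tx + RTT = 0.0214824 s.
Throughput = L / cycle = 70000 / 0.0214824 = 3.258 Mbps.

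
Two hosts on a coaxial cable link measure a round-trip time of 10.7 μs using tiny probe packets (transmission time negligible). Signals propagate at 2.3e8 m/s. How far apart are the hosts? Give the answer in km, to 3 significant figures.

One-way propagation = RTT/2 = 5.35 μs.
d = s × t = 2.3e+08 × 5.35e-06 = 1.23 km.

1.23 km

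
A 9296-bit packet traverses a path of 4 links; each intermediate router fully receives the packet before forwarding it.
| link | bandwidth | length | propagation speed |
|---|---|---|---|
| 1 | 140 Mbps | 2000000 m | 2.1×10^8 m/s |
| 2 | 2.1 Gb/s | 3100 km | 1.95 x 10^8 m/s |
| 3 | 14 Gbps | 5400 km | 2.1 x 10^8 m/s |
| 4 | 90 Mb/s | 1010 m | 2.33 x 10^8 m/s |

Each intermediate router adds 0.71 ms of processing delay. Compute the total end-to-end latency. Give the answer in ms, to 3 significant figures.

53.4 ms

Transmission delays (L/R per hop): 0.0664, 0.00442667, 0.000664, 0.103289 ms; sum = 0.17478 ms.
Propagation delays (d/s per hop): 9.52381, 15.8974, 25.7143, 0.00433476 ms; sum = 51.1399 ms.
Processing at 3 router(s): 3 × 0.71 ms = 2.13 ms.
End-to-end = 53.4 ms.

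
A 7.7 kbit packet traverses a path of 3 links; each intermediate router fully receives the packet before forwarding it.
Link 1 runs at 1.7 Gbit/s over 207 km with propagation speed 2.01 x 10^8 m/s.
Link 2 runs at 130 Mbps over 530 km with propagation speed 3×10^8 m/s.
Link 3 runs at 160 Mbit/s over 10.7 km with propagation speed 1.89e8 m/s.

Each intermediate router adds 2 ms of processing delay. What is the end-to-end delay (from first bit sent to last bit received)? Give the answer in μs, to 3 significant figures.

6970 μs

L = 7700 bits.
Transmission delays (L/R per hop): 4.52941, 59.2308, 48.125 μs; sum = 111.885 μs.
Propagation delays (d/s per hop): 1029.85, 1766.67, 56.6138 μs; sum = 2853.13 μs.
Processing at 2 router(s): 2 × 2 ms = 4000 μs.
End-to-end = 6970 μs.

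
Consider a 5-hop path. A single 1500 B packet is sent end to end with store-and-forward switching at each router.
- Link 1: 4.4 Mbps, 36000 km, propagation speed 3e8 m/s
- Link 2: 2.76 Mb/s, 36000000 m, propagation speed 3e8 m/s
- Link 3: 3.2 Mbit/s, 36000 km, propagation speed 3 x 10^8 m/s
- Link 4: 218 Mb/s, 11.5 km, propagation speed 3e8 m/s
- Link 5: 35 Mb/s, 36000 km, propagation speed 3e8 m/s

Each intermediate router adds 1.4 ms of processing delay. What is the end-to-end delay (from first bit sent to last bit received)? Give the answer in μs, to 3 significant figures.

497000 μs

L = 1500 × 8 = 12000 bits.
Transmission delays (L/R per hop): 2727.27, 4347.83, 3750, 55.0459, 342.857 μs; sum = 11223 μs.
Propagation delays (d/s per hop): 120000, 120000, 120000, 38.3333, 120000 μs; sum = 480038 μs.
Processing at 4 router(s): 4 × 1.4 ms = 5600 μs.
End-to-end = 497000 μs.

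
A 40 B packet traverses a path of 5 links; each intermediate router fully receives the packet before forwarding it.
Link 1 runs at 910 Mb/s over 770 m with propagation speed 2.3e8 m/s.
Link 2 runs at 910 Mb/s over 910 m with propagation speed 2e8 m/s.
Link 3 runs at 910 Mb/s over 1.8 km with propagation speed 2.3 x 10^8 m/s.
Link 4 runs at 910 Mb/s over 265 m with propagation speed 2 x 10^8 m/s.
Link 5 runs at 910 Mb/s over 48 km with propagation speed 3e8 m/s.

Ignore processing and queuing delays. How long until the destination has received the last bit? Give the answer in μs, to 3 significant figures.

179 μs

L = 40 × 8 = 320 bits.
Transmission delay per hop = L/R = 320/910000000 = 0.351648 μs; 5 hops → 1.75824 μs.
Propagation delays (d/s per hop): 3.34783, 4.55, 7.82609, 1.325, 160 μs; sum = 177.049 μs.
End-to-end = 179 μs.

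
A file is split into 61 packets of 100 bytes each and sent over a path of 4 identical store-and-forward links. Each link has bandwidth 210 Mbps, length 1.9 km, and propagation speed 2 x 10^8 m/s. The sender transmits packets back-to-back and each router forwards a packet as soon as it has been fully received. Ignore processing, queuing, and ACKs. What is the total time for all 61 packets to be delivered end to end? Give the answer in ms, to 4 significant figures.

Per-hop transmission t_tx = L/R = 800/210000000 = 0.00380952 ms.
Per-hop propagation t_prop = 1900/200000000 = 0.0095 ms.
Pipeline fill: first packet needs 4·t_tx to clear all hops; remaining 60 packets each add one t_tx.
Total = (4+61-1)·t_tx + 4·t_prop = 64·0.00380952 + 4·0.0095 = 0.2818 ms.

0.2818 ms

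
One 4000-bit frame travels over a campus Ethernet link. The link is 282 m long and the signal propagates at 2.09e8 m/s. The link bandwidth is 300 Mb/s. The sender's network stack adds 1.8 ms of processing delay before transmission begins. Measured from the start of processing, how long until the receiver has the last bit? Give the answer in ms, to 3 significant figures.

Transmission delay = L/R = 4000 / 300000000 = 0.0133333 ms.
Propagation delay = d/s = 282 m / 209000000 m/s = 0.00134928 ms.
Plus processing delay 1.8 ms = 1.8 ms.
Total = 1.81 ms.

1.81 ms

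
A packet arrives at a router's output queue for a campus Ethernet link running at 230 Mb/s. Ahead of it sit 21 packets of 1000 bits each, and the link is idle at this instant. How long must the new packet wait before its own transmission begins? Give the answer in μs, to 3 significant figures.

91.3 μs

Each queued packet: L/R = 1000/230000000 = 4.34783 μs.
21 queued → 91.3043 μs.
Queuing delay = 91.3 μs.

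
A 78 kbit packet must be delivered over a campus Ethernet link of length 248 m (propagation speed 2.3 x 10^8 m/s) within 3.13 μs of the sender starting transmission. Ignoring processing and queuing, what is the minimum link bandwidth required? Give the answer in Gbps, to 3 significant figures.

38.0 Gbps

Propagation delay = 248 / 2.3e+08 = 1.07826 μs.
Transmission budget = 3.13 − 1.07826 = 2.05174 μs.
R ≥ L / t_tx = 78000 bits / 2.05174e-06 s = 38.0 Gbps.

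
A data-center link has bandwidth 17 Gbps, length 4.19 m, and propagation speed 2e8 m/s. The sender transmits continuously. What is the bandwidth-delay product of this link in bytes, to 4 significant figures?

44.52 bytes

Propagation delay = 4.19 / 200000000 = 2.095e-08 s.
BDP = R × t_prop = 17000000000 × 2.095e-08 = 356.15 bits.
In bytes: 356.15/8 = 44.52 bytes.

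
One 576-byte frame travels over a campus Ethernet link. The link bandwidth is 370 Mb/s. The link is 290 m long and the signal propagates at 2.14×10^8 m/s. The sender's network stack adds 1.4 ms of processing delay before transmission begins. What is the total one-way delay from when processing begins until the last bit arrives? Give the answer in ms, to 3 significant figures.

L = 576 × 8 = 4608 bits.
Transmission delay = L/R = 4608 / 370000000 = 0.0124541 ms.
Propagation delay = d/s = 290 m / 214000000 m/s = 0.00135514 ms.
Plus processing delay 1.4 ms = 1.4 ms.
Total = 1.41 ms.

1.41 ms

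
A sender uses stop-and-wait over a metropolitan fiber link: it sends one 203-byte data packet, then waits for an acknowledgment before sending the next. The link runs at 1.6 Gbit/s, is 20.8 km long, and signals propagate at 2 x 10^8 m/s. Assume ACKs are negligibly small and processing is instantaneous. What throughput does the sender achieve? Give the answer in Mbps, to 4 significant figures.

7.770 Mbps

t_tx = L/R = 1624/1600000000 = 1.015e-06 s.
t_prop = 20800/200000000 = 0.000104 s; RTT = 0.000208 s.
Cycle = t_tx + RTT = 0.000209015 s.
Throughput = L / cycle = 1624 / 0.000209015 = 7.770 Mbps.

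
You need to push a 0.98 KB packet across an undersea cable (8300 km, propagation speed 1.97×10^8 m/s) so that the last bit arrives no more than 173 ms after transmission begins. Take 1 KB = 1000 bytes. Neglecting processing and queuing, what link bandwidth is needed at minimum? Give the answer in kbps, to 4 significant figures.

L = 7840 bits.
Propagation delay = 8300000 / 197000000 = 42.132 ms.
Transmission budget = 173 − 42.132 = 130.868 ms.
R ≥ L / t_tx = 7840 bits / 0.130868 s = 59.91 kbps.

59.91 kbps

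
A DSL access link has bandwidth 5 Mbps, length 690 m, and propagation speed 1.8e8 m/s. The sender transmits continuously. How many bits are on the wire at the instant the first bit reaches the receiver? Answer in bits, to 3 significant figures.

Propagation delay = 690 / 180000000 = 3.83333e-06 s.
BDP = R × t_prop = 5000000 × 3.83333e-06 = 19.1667 bits.

19.2 bits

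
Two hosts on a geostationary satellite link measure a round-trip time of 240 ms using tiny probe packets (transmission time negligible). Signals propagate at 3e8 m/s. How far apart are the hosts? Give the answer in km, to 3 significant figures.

One-way propagation = RTT/2 = 120 ms.
d = s × t = 300000000 × 0.12 = 36000 km.

36000 km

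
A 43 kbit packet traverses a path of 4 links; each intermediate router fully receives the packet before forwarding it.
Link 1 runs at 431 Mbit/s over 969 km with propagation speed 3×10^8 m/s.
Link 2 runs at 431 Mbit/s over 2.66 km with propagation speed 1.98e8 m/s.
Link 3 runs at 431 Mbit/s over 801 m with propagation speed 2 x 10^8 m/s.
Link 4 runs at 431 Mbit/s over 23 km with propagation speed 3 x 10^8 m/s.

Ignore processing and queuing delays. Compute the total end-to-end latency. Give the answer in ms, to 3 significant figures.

L = 43000 bits.
Transmission delay per hop = L/R = 43000/431000000 = 0.099768 ms; 4 hops → 0.399072 ms.
Propagation delays (d/s per hop): 3.23, 0.0134343, 0.004005, 0.0766667 ms; sum = 3.32411 ms.
End-to-end = 3.72 ms.

3.72 ms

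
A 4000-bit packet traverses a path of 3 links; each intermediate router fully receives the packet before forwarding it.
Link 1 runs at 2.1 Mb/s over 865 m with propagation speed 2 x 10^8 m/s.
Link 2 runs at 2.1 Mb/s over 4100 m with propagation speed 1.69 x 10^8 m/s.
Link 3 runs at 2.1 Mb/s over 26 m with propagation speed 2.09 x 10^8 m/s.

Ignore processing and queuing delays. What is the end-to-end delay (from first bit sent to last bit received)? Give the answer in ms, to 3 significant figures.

Transmission delay per hop = L/R = 4000/2100000 = 1.90476 ms; 3 hops → 5.71429 ms.
Propagation delays (d/s per hop): 0.004325, 0.0242604, 0.000124402 ms; sum = 0.0287098 ms.
End-to-end = 5.74 ms.

5.74 ms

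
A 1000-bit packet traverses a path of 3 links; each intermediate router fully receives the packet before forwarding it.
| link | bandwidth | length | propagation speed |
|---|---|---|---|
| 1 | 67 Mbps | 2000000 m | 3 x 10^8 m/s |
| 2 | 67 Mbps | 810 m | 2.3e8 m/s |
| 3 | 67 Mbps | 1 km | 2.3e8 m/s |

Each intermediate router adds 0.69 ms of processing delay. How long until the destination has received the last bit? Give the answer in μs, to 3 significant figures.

Transmission delay per hop = L/R = 1000/67000000 = 14.9254 μs; 3 hops → 44.7761 μs.
Propagation delays (d/s per hop): 6666.67, 3.52174, 4.34783 μs; sum = 6674.54 μs.
Processing at 2 router(s): 2 × 0.69 ms = 1380 μs.
End-to-end = 8100 μs.

8100 μs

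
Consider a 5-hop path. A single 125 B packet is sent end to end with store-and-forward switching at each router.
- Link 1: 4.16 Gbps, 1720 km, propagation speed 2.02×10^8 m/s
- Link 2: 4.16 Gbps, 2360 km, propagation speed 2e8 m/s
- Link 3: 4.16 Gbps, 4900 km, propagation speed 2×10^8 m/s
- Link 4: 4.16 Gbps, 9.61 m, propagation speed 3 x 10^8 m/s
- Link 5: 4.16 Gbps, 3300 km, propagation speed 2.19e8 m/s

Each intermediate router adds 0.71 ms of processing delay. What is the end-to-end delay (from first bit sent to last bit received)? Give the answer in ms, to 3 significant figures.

L = 125 × 8 = 1000 bits.
Transmission delay per hop = L/R = 1000/4160000000 = 0.000240385 ms; 5 hops → 0.00120192 ms.
Propagation delays (d/s per hop): 8.51485, 11.8, 24.5, 3.20333e-05, 15.0685 ms; sum = 59.8834 ms.
Processing at 4 router(s): 4 × 0.71 ms = 2.84 ms.
End-to-end = 62.7 ms.

62.7 ms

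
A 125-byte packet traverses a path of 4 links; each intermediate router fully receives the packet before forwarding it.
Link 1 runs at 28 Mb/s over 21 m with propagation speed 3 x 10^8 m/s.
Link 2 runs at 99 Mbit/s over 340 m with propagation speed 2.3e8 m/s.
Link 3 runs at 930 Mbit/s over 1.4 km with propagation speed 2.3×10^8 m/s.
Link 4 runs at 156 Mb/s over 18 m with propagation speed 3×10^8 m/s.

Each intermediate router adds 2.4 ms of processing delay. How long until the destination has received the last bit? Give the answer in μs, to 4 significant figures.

L = 125 × 8 = 1000 bits.
Transmission delays (L/R per hop): 35.7143, 10.101, 1.07527, 6.41026 μs; sum = 53.3008 μs.
Propagation delays (d/s per hop): 0.07, 1.47826, 6.08696, 0.06 μs; sum = 7.69522 μs.
Processing at 3 router(s): 3 × 2.4 ms = 7200 μs.
End-to-end = 7261 μs.

7261 μs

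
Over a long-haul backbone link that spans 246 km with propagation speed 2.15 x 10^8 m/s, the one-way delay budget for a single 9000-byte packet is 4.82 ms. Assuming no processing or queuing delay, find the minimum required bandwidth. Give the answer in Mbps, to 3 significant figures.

L = 72000 bits.
Propagation delay = 246000 / 215000000 = 1.14419 ms.
Transmission budget = 4.82 − 1.14419 = 3.67581 ms.
R ≥ L / t_tx = 72000 bits / 0.00367581 s = 19.6 Mbps.

19.6 Mbps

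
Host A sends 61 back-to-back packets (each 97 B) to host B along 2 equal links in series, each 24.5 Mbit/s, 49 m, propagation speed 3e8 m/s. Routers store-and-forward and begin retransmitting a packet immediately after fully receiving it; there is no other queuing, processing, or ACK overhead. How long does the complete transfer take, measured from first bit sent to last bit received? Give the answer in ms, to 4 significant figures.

Per-hop transmission t_tx = L/R = 776/24500000 = 0.0316735 ms.
Per-hop propagation t_prop = 49/300000000 = 0.000163333 ms.
Pipeline fill: first packet needs 2·t_tx to clear all hops; remaining 60 packets each add one t_tx.
Total = (2+61-1)·t_tx + 2·t_prop = 62·0.0316735 + 2·0.000163333 = 1.964 ms.

1.964 ms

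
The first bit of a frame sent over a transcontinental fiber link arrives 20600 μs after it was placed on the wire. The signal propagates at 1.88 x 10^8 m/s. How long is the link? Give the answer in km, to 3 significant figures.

3870 km

d = s × t_prop = 188000000 × 0.0206 = 3870 km.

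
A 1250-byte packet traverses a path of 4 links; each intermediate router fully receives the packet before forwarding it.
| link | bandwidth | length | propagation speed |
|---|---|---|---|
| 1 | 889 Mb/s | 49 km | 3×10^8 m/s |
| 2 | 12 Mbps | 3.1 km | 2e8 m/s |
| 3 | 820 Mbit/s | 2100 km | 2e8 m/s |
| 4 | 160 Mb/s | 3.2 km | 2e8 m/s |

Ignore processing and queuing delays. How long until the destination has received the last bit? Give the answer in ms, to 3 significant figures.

L = 1250 × 8 = 10000 bits.
Transmission delays (L/R per hop): 0.0112486, 0.833333, 0.0121951, 0.0625 ms; sum = 0.919277 ms.
Propagation delays (d/s per hop): 0.163333, 0.0155, 10.5, 0.016 ms; sum = 10.6948 ms.
End-to-end = 11.6 ms.

11.6 ms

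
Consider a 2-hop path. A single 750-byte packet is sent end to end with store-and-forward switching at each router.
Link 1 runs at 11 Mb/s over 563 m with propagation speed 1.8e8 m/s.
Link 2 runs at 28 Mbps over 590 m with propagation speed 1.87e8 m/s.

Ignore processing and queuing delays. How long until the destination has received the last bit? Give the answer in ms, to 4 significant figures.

L = 750 × 8 = 6000 bits.
Transmission delays (L/R per hop): 0.545455, 0.214286 ms; sum = 0.75974 ms.
Propagation delays (d/s per hop): 0.00312778, 0.00315508 ms; sum = 0.00628286 ms.
End-to-end = 0.7660 ms.

0.7660 ms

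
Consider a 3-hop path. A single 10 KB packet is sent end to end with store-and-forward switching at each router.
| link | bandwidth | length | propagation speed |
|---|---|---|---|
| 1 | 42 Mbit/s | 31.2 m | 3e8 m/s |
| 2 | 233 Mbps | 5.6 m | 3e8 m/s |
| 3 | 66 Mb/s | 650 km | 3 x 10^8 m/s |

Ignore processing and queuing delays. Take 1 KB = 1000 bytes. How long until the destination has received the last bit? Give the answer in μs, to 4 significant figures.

5627 μs

L = 80000 bits.
Transmission delays (L/R per hop): 1904.76, 343.348, 1212.12 μs; sum = 3460.23 μs.
Propagation delays (d/s per hop): 0.104, 0.0186667, 2166.67 μs; sum = 2166.79 μs.
End-to-end = 5627 μs.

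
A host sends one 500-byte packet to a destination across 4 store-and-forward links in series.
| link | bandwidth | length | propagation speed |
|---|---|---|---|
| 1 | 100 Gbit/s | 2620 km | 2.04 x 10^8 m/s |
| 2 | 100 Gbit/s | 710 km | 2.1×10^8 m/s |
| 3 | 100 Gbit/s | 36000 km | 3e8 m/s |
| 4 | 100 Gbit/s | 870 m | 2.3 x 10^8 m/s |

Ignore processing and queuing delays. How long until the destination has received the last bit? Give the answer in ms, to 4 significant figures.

L = 500 × 8 = 4000 bits.
Transmission delay per hop = L/R = 4000/100000000000 = 4e-05 ms; 4 hops → 0.00016 ms.
Propagation delays (d/s per hop): 12.8431, 3.38095, 120, 0.00378261 ms; sum = 136.228 ms.
End-to-end = 136.2 ms.

136.2 ms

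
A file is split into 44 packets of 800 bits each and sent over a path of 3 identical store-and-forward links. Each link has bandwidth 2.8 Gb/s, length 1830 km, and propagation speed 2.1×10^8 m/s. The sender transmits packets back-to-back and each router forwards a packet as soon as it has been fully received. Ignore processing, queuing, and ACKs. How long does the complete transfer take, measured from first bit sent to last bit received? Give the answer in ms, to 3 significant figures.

26.2 ms

Per-hop transmission t_tx = L/R = 800/2800000000 = 0.000285714 ms.
Per-hop propagation t_prop = 1830000/210000000 = 8.71429 ms.
Pipeline fill: first packet needs 3·t_tx to clear all hops; remaining 43 packets each add one t_tx.
Total = (3+44-1)·t_tx + 3·t_prop = 46·0.000285714 + 3·8.71429 = 26.2 ms.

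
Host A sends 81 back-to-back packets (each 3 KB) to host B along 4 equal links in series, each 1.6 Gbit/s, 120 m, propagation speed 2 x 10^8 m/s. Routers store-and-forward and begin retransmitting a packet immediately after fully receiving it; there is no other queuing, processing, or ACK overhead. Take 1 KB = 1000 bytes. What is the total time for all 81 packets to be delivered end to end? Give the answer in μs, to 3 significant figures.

Per-hop transmission t_tx = L/R = 24000/1600000000 = 15 μs.
Per-hop propagation t_prop = 120/200000000 = 0.6 μs.
Pipeline fill: first packet needs 4·t_tx to clear all hops; remaining 80 packets each add one t_tx.
Total = (4+81-1)·t_tx + 4·t_prop = 84·15 + 4·0.6 = 1260 μs.

1260 μs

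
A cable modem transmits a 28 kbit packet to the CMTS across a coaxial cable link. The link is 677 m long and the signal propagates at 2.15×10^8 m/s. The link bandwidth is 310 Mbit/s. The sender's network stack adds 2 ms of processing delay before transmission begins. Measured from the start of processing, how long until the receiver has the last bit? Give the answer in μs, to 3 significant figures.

2090 μs

L = 28000 bits.
Transmission delay = L/R = 28000 / 310000000 = 90.3226 μs.
Propagation delay = d/s = 677 m / 215000000 m/s = 3.14884 μs.
Plus processing delay 2 ms = 2000 μs.
Total = 2090 μs.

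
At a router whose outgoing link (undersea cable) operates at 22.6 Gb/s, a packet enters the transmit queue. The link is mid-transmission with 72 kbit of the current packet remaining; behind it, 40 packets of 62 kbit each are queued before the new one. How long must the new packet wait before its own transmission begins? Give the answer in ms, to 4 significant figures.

0.1129 ms

Each queued packet: L/R = 62000/22600000000 = 0.00274336 ms.
40 queued → 0.109735 ms.
Plus remaining 72000 bits of current packet: 0.00318584 ms.
Queuing delay = 0.1129 ms.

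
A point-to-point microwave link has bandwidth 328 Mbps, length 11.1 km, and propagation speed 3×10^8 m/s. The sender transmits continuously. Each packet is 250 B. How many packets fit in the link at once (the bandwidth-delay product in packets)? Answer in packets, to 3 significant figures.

Propagation delay = 11100 / 300000000 = 3.7e-05 s.
BDP = R × t_prop = 328000000 × 3.7e-05 = 12136 bits.
In packets of 2000 bits: 6.07 packets.

6.07 packets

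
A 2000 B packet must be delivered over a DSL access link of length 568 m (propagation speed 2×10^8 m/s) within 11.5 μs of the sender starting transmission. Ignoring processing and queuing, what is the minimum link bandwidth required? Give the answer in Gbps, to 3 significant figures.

L = 16000 bits.
Propagation delay = 568 / 200000000 = 2.84 μs.
Transmission budget = 11.5 − 2.84 = 8.66 μs.
R ≥ L / t_tx = 16000 bits / 8.66e-06 s = 1.85 Gbps.

1.85 Gbps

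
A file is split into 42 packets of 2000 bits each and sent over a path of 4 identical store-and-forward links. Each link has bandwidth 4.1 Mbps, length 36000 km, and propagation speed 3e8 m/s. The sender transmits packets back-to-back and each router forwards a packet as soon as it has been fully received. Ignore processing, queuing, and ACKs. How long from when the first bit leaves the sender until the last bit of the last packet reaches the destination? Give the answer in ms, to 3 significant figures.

Per-hop transmission t_tx = L/R = 2000/4.1e+06 = 0.487805 ms.
Per-hop propagation t_prop = 36000000/300000000 = 120 ms.
Pipeline fill: first packet needs 4·t_tx to clear all hops; remaining 41 packets each add one t_tx.
Total = (4+42-1)·t_tx + 4·t_prop = 45·0.487805 + 4·120 = 502 ms.

502 ms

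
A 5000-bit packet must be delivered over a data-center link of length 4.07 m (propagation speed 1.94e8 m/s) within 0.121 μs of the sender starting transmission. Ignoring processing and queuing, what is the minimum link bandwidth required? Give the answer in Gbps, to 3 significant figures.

50.0 Gbps

Propagation delay = 4.07 / 194000000 = 0.0209794 μs.
Transmission budget = 0.121 − 0.0209794 = 0.100021 μs.
R ≥ L / t_tx = 5000 bits / 1.00021e-07 s = 50.0 Gbps.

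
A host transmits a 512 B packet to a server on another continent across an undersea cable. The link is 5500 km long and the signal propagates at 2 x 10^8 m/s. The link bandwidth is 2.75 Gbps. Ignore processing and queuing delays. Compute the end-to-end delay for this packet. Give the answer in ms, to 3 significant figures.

L = 512 × 8 = 4096 bits.
Transmission delay = L/R = 4096 / 2750000000 = 0.00148945 ms.
Propagation delay = d/s = 5500000 m / 200000000 m/s = 27.5 ms.
Total = 27.5 ms.

27.5 ms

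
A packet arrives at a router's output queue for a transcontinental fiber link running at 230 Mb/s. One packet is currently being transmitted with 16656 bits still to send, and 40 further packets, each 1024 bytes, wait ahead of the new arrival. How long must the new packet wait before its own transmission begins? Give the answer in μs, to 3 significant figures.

Each queued packet: L/R = 8192/230000000 = 35.6174 μs.
40 queued → 1424.7 μs.
Plus remaining 16656 bits of current packet: 72.4174 μs.
Queuing delay = 1500 μs.

1500 μs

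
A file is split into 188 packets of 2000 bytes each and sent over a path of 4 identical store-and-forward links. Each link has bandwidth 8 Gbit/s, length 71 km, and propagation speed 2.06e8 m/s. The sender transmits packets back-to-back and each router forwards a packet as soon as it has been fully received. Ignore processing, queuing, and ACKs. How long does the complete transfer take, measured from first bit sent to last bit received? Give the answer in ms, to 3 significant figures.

1.76 ms

Per-hop transmission t_tx = L/R = 16000/8000000000 = 0.002 ms.
Per-hop propagation t_prop = 71000/206000000 = 0.34466 ms.
Pipeline fill: first packet needs 4·t_tx to clear all hops; remaining 187 packets each add one t_tx.
Total = (4+188-1)·t_tx + 4·t_prop = 191·0.002 + 4·0.34466 = 1.76 ms.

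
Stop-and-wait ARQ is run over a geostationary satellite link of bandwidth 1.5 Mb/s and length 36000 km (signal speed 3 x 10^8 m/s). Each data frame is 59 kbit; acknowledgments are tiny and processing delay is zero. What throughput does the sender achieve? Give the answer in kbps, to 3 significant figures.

211 kbps

t_tx = L/R = 59000/1500000 = 0.0393333 s.
t_prop = 36000000/300000000 = 0.12 s; RTT = 0.24 s.
Cycle = t_tx + RTT = 0.279333 s.
Throughput = L / cycle = 59000 / 0.279333 = 211 kbps.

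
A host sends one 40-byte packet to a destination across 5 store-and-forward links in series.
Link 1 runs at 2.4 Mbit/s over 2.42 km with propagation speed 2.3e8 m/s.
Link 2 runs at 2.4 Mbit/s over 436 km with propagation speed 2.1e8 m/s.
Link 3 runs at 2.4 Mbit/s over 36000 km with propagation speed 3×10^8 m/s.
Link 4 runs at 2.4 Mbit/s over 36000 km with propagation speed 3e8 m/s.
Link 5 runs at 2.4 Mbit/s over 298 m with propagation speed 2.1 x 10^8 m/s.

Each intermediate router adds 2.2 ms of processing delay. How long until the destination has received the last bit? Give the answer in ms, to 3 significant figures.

L = 40 × 8 = 320 bits.
Transmission delay per hop = L/R = 320/2400000 = 0.133333 ms; 5 hops → 0.666667 ms.
Propagation delays (d/s per hop): 0.0105217, 2.07619, 120, 120, 0.00141905 ms; sum = 242.088 ms.
Processing at 4 router(s): 4 × 2.2 ms = 8.8 ms.
End-to-end = 252 ms.

252 ms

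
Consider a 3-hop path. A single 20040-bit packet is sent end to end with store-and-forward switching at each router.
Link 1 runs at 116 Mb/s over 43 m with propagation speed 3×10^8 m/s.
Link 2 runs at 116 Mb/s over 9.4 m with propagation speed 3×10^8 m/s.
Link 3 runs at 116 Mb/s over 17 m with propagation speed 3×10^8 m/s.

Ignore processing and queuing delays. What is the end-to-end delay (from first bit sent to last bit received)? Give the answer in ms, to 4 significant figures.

Transmission delay per hop = L/R = 20040/116000000 = 0.172759 ms; 3 hops → 0.518276 ms.
Propagation delays (d/s per hop): 0.000143333, 3.13333e-05, 5.66667e-05 ms; sum = 0.000231333 ms.
End-to-end = 0.5185 ms.

0.5185 ms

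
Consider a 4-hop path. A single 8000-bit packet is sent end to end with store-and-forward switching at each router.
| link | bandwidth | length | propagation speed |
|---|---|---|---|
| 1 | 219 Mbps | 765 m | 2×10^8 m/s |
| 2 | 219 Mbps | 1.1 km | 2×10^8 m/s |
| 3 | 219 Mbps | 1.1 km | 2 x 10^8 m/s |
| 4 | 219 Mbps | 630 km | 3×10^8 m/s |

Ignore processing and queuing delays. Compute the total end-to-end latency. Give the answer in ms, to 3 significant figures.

Transmission delay per hop = L/R = 8000/219000000 = 0.0365297 ms; 4 hops → 0.146119 ms.
Propagation delays (d/s per hop): 0.003825, 0.0055, 0.0055, 2.1 ms; sum = 2.11483 ms.
End-to-end = 2.26 ms.

2.26 ms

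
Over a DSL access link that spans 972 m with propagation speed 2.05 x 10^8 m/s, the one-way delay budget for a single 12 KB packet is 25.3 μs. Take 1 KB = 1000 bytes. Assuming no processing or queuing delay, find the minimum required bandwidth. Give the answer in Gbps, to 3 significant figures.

L = 96000 bits.
Propagation delay = 972 / 2.05e+08 = 4.74146 μs.
Transmission budget = 25.3 − 4.74146 = 20.5585 μs.
R ≥ L / t_tx = 96000 bits / 2.05585e-05 s = 4.67 Gbps.

4.67 Gbps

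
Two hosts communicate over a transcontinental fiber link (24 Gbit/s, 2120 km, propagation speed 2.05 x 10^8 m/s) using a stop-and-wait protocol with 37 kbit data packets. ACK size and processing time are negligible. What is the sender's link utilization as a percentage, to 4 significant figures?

t_tx = L/R = 37000/24000000000 = 1.54167e-06 s.
t_prop = 2120000/2.05e+08 = 0.0103415 s; RTT = 0.0206829 s.
Cycle = t_tx + RTT = 0.0206845 s.
Utilization = t_tx / cycle = 1.54167e-06/0.0206845 = 0.007453 %.

0.007453 %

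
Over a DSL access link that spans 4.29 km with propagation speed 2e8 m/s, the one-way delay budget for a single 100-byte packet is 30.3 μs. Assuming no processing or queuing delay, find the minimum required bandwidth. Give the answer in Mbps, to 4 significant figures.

L = 800 bits.
Propagation delay = 4290 / 200000000 = 21.45 μs.
Transmission budget = 30.3 − 21.45 = 8.85 μs.
R ≥ L / t_tx = 800 bits / 8.85e-06 s = 90.40 Mbps.

90.40 Mbps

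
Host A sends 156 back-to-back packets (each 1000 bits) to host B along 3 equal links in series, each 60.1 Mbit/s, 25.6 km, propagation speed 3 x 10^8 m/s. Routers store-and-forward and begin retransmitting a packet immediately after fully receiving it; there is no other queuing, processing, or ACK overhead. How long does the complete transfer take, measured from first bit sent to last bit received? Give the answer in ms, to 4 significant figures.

2.885 ms

Per-hop transmission t_tx = L/R = 1000/60100000 = 0.0166389 ms.
Per-hop propagation t_prop = 25600/300000000 = 0.0853333 ms.
Pipeline fill: first packet needs 3·t_tx to clear all hops; remaining 155 packets each add one t_tx.
Total = (3+156-1)·t_tx + 3·t_prop = 158·0.0166389 + 3·0.0853333 = 2.885 ms.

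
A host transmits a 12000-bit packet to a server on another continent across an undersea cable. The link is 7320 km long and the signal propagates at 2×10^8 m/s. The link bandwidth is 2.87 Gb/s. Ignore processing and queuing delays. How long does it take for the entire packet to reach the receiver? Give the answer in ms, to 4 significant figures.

36.60 ms

Transmission delay = L/R = 12000 / 2870000000 = 0.00418118 ms.
Propagation delay = d/s = 7320000 m / 200000000 m/s = 36.6 ms.
Total = 36.60 ms.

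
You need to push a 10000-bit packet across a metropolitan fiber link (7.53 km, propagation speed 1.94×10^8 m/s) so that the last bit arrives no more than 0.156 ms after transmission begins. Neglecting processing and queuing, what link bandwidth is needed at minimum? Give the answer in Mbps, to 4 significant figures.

Propagation delay = 7530 / 194000000 = 0.0388144 ms.
Transmission budget = 0.156 − 0.0388144 = 0.117186 ms.
R ≥ L / t_tx = 10000 bits / 0.000117186 s = 85.33 Mbps.

85.33 Mbps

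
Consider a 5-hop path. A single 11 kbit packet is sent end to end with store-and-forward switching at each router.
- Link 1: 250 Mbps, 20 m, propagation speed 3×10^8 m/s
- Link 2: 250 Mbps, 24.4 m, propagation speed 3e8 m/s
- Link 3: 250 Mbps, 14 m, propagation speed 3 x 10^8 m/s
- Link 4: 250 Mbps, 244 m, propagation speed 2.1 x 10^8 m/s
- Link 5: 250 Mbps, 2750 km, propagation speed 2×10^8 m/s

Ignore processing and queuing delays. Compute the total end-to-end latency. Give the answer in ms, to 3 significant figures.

L = 11000 bits.
Transmission delay per hop = L/R = 11000/250000000 = 0.044 ms; 5 hops → 0.22 ms.
Propagation delays (d/s per hop): 6.66667e-05, 8.13333e-05, 4.66667e-05, 0.0011619, 13.75 ms; sum = 13.7514 ms.
End-to-end = 14.0 ms.

14.0 ms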